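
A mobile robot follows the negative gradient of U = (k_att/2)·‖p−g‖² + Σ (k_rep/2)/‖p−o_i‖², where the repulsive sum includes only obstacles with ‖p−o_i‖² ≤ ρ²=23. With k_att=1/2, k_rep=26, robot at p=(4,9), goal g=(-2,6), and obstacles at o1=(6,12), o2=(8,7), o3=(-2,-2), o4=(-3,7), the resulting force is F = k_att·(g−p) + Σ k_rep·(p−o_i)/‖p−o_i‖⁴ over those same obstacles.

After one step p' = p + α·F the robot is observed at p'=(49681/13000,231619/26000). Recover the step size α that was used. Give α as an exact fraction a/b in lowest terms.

F_att = 1/2·(g−p) = 1/2·(-6,-3) = (-3.0000,-1.5000)
o1: d²=13 ≤ ρ²=23; F_rep = 26·(-2,-3)/13² = (-0.3077,-0.4615)
o2: d²=20 ≤ ρ²=23; F_rep = 26·(-4,2)/20² = (-0.2600,0.1300)
o3: d²=157 > ρ²=23 → inactive
o4: d²=53 > ρ²=23 → inactive
F = F_att + ΣF_rep = (-3.5677,-1.8315)
Δp = p'−p = (-0.1784,-0.0916); α = Δx/Fx = (-2319/13000) / (-2319/650) = 1/20
check: Δy/Fy = (-2381/26000) / (-2381/1300) = 1/20 ✓

α = 1/20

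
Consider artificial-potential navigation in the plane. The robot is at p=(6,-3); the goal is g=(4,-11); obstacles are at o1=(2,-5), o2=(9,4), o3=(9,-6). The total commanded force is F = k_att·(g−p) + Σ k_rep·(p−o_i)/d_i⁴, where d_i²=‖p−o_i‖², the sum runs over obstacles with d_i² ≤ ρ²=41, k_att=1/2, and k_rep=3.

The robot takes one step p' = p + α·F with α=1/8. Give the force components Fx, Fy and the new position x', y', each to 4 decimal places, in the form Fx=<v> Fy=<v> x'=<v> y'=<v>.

F_att = 1/2·(g−p) = 1/2·(-2,-8) = (-1.0000,-4.0000)
o1: d²=20 ≤ ρ²=41; F_rep = 3·(4,2)/20² = (0.0300,0.0150)
o2: d²=58 > ρ²=41 → inactive
o3: d²=18 ≤ ρ²=41; F_rep = 3·(-3,3)/18² = (-0.0278,0.0278)
F = F_att + ΣF_rep = (-0.9978,-3.9572)
p' = p + 1/8·F = (5.8753,-3.4947)

Fx=-0.9978 Fy=-3.9572 x'=5.8753 y'=-3.4947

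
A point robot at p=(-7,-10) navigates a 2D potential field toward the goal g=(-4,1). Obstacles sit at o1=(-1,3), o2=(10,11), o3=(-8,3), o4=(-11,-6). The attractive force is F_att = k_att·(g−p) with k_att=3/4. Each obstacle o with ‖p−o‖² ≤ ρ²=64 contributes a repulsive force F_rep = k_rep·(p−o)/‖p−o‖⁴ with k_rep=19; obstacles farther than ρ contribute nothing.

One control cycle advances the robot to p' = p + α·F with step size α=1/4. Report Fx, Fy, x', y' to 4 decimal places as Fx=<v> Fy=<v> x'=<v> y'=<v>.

Fx=2.3242 Fy=8.1758 x'=-6.4189 y'=-7.9561

F_att = 3/4·(g−p) = 3/4·(3,11) = (2.2500,8.2500)
o1: d²=205 > ρ²=64 → inactive
o2: d²=730 > ρ²=64 → inactive
o3: d²=170 > ρ²=64 → inactive
o4: d²=32 ≤ ρ²=64; F_rep = 19·(4,-4)/32² = (0.0742,-0.0742)
F = F_att + ΣF_rep = (2.3242,8.1758)
p' = p + 1/4·F = (-6.4189,-7.9561)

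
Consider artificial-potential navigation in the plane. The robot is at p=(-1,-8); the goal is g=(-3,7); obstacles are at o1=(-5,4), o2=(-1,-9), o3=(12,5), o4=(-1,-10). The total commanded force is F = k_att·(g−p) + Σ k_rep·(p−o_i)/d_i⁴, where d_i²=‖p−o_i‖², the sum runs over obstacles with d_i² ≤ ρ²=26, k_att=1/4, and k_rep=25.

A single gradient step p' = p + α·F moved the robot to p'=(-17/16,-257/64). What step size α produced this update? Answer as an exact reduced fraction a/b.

α = 1/8

F_att = 1/4·(g−p) = 1/4·(-2,15) = (-0.5000,3.7500)
o1: d²=160 > ρ²=26 → inactive
o2: d²=1 ≤ ρ²=26; F_rep = 25·(0,1)/1² = (0.0000,25.0000)
o3: d²=338 > ρ²=26 → inactive
o4: d²=4 ≤ ρ²=26; F_rep = 25·(0,2)/4² = (0.0000,3.1250)
F = F_att + ΣF_rep = (-0.5000,31.8750)
Δp = p'−p = (-0.0625,3.9844); α = Δx/Fx = (-1/16) / (-1/2) = 1/8
check: Δy/Fy = (255/64) / (255/8) = 1/8 ✓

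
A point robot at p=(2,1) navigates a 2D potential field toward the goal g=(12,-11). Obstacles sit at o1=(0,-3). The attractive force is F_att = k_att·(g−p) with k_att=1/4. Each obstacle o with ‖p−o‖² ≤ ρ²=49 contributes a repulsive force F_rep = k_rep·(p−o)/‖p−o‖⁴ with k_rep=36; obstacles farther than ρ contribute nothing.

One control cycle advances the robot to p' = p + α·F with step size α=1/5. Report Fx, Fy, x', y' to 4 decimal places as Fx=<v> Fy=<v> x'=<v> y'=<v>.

Fx=2.6800 Fy=-2.6400 x'=2.5360 y'=0.4720

F_att = 1/4·(g−p) = 1/4·(10,-12) = (2.5000,-3.0000)
o1: d²=20 ≤ ρ²=49; F_rep = 36·(2,4)/20² = (0.1800,0.3600)
F = F_att + ΣF_rep = (2.6800,-2.6400)
p' = p + 1/5·F = (2.5360,0.4720)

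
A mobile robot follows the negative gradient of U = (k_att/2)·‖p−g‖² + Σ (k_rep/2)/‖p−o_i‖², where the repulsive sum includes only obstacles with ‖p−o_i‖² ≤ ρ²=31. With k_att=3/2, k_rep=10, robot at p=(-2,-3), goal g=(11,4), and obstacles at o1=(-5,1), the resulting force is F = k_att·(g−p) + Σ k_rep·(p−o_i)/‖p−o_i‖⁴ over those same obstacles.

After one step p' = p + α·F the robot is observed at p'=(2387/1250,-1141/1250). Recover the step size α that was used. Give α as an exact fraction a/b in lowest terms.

α = 1/5

F_att = 3/2·(g−p) = 3/2·(13,7) = (19.5000,10.5000)
o1: d²=25 ≤ ρ²=31; F_rep = 10·(3,-4)/25² = (0.0480,-0.0640)
F = F_att + ΣF_rep = (19.5480,10.4360)
Δp = p'−p = (3.9096,2.0872); α = Δx/Fx = (4887/1250) / (4887/250) = 1/5
check: Δy/Fy = (2609/1250) / (2609/250) = 1/5 ✓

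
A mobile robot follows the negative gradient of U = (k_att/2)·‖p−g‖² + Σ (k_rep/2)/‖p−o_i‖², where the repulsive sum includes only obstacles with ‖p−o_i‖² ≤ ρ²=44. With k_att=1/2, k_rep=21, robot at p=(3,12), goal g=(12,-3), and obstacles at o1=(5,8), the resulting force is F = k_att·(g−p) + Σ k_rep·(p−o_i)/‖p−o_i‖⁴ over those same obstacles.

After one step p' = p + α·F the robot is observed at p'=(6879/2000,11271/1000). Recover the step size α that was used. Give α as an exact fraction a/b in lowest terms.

F_att = 1/2·(g−p) = 1/2·(9,-15) = (4.5000,-7.5000)
o1: d²=20 ≤ ρ²=44; F_rep = 21·(-2,4)/20² = (-0.1050,0.2100)
F = F_att + ΣF_rep = (4.3950,-7.2900)
Δp = p'−p = (0.4395,-0.7290); α = Δx/Fx = (879/2000) / (879/200) = 1/10
check: Δy/Fy = (-729/1000) / (-729/100) = 1/10 ✓

α = 1/10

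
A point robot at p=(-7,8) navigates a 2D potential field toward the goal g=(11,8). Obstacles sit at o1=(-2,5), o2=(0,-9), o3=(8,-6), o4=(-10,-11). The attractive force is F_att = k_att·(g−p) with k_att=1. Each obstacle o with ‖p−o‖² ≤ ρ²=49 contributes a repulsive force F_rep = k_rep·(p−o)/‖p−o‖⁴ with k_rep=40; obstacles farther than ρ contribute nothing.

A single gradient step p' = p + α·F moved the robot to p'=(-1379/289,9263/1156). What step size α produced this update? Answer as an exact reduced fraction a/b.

F_att = 1·(g−p) = 1·(18,0) = (18.0000,0.0000)
o1: d²=34 ≤ ρ²=49; F_rep = 40·(-5,3)/34² = (-0.1730,0.1038)
o2: d²=338 > ρ²=49 → inactive
o3: d²=421 > ρ²=49 → inactive
o4: d²=370 > ρ²=49 → inactive
F = F_att + ΣF_rep = (17.8270,0.1038)
Δp = p'−p = (2.2284,0.0130); α = Δx/Fx = (644/289) / (5152/289) = 1/8
check: Δy/Fy = (15/1156) / (30/289) = 1/8 ✓

α = 1/8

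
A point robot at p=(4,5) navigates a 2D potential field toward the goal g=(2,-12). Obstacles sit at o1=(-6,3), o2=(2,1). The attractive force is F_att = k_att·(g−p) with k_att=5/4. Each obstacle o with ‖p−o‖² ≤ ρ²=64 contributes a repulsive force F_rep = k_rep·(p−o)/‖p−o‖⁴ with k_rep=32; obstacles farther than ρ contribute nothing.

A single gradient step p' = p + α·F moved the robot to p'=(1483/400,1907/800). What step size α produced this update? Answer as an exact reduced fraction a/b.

F_att = 5/4·(g−p) = 5/4·(-2,-17) = (-2.5000,-21.2500)
o1: d²=104 > ρ²=64 → inactive
o2: d²=20 ≤ ρ²=64; F_rep = 32·(2,4)/20² = (0.1600,0.3200)
F = F_att + ΣF_rep = (-2.3400,-20.9300)
Δp = p'−p = (-0.2925,-2.6162); α = Δx/Fx = (-117/400) / (-117/50) = 1/8
check: Δy/Fy = (-2093/800) / (-2093/100) = 1/8 ✓

α = 1/8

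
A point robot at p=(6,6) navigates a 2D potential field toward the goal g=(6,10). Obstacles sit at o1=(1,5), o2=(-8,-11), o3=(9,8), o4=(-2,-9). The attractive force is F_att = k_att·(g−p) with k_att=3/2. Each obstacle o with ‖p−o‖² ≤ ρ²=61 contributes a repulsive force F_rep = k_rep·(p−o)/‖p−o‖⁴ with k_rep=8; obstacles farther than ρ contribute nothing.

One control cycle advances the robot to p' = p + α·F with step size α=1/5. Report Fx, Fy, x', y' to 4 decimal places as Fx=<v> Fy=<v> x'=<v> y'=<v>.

F_att = 3/2·(g−p) = 3/2·(0,4) = (0.0000,6.0000)
o1: d²=26 ≤ ρ²=61; F_rep = 8·(5,1)/26² = (0.0592,0.0118)
o2: d²=485 > ρ²=61 → inactive
o3: d²=13 ≤ ρ²=61; F_rep = 8·(-3,-2)/13² = (-0.1420,-0.0947)
o4: d²=289 > ρ²=61 → inactive
F = F_att + ΣF_rep = (-0.0828,5.9172)
p' = p + 1/5·F = (5.9834,7.1834)

Fx=-0.0828 Fy=5.9172 x'=5.9834 y'=7.1834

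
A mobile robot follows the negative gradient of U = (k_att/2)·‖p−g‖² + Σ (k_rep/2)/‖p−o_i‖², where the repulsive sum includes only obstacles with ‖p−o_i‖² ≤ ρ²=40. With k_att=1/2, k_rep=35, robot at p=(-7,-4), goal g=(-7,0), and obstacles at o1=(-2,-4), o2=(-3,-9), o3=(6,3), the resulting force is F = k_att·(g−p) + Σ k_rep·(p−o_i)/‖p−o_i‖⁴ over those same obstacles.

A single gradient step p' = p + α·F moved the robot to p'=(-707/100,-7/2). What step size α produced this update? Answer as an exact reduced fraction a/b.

α = 1/4

F_att = 1/2·(g−p) = 1/2·(0,4) = (0.0000,2.0000)
o1: d²=25 ≤ ρ²=40; F_rep = 35·(-5,0)/25² = (-0.2800,0.0000)
o2: d²=41 > ρ²=40 → inactive
o3: d²=218 > ρ²=40 → inactive
F = F_att + ΣF_rep = (-0.2800,2.0000)
Δp = p'−p = (-0.0700,0.5000); α = Δx/Fx = (-7/100) / (-7/25) = 1/4
check: Δy/Fy = (1/2) / (2) = 1/4 ✓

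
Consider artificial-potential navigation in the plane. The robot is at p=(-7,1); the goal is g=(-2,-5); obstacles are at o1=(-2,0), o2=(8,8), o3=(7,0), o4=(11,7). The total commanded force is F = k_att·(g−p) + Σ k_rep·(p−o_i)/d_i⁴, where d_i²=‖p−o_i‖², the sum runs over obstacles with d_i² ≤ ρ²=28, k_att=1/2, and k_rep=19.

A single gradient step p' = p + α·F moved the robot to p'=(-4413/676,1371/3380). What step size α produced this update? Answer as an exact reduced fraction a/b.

F_att = 1/2·(g−p) = 1/2·(5,-6) = (2.5000,-3.0000)
o1: d²=26 ≤ ρ²=28; F_rep = 19·(-5,1)/26² = (-0.1405,0.0281)
o2: d²=274 > ρ²=28 → inactive
o3: d²=197 > ρ²=28 → inactive
o4: d²=360 > ρ²=28 → inactive
F = F_att + ΣF_rep = (2.3595,-2.9719)
Δp = p'−p = (0.4719,-0.5944); α = Δx/Fx = (319/676) / (1595/676) = 1/5
check: Δy/Fy = (-2009/3380) / (-2009/676) = 1/5 ✓

α = 1/5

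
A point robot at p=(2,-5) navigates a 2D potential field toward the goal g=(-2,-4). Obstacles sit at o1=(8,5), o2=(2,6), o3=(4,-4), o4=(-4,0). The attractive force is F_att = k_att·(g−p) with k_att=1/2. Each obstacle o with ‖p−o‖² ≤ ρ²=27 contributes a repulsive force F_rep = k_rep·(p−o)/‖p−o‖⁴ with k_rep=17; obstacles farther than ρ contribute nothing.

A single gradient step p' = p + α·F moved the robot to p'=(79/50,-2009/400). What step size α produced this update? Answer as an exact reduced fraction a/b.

α = 1/8

F_att = 1/2·(g−p) = 1/2·(-4,1) = (-2.0000,0.5000)
o1: d²=136 > ρ²=27 → inactive
o2: d²=121 > ρ²=27 → inactive
o3: d²=5 ≤ ρ²=27; F_rep = 17·(-2,-1)/5² = (-1.3600,-0.6800)
o4: d²=61 > ρ²=27 → inactive
F = F_att + ΣF_rep = (-3.3600,-0.1800)
Δp = p'−p = (-0.4200,-0.0225); α = Δx/Fx = (-21/50) / (-84/25) = 1/8
check: Δy/Fy = (-9/400) / (-9/50) = 1/8 ✓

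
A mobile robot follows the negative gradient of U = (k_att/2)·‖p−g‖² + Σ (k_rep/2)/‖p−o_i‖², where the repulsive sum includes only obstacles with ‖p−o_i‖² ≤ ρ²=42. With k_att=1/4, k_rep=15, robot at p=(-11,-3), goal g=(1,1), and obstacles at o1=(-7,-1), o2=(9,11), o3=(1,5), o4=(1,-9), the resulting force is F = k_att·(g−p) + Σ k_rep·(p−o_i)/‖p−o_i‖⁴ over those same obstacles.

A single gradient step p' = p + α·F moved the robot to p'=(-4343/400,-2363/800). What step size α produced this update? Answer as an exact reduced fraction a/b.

F_att = 1/4·(g−p) = 1/4·(12,4) = (3.0000,1.0000)
o1: d²=20 ≤ ρ²=42; F_rep = 15·(-4,-2)/20² = (-0.1500,-0.0750)
o2: d²=596 > ρ²=42 → inactive
o3: d²=208 > ρ²=42 → inactive
o4: d²=180 > ρ²=42 → inactive
F = F_att + ΣF_rep = (2.8500,0.9250)
Δp = p'−p = (0.1425,0.0462); α = Δx/Fx = (57/400) / (57/20) = 1/20
check: Δy/Fy = (37/800) / (37/40) = 1/20 ✓

α = 1/20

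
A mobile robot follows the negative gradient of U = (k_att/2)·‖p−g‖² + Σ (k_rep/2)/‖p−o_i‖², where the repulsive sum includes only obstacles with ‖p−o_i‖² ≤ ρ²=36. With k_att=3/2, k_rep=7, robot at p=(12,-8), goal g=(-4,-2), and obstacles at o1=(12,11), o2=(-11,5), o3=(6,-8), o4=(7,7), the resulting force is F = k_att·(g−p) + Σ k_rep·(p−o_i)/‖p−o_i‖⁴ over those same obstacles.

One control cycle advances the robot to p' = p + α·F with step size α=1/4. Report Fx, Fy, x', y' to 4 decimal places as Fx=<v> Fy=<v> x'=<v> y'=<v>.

F_att = 3/2·(g−p) = 3/2·(-16,6) = (-24.0000,9.0000)
o1: d²=361 > ρ²=36 → inactive
o2: d²=698 > ρ²=36 → inactive
o3: d²=36 ≤ ρ²=36; F_rep = 7·(6,0)/36² = (0.0324,0.0000)
o4: d²=250 > ρ²=36 → inactive
F = F_att + ΣF_rep = (-23.9676,9.0000)
p' = p + 1/4·F = (6.0081,-5.7500)

Fx=-23.9676 Fy=9.0000 x'=6.0081 y'=-5.7500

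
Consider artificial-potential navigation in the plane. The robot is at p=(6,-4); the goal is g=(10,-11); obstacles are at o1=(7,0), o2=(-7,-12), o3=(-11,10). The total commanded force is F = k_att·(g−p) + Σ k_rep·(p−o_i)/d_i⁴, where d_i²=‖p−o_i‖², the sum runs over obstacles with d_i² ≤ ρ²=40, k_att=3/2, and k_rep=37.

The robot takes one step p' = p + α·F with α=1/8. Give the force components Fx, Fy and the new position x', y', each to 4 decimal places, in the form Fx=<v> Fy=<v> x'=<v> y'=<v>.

Fx=5.8720 Fy=-11.0121 x'=6.7340 y'=-5.3765

F_att = 3/2·(g−p) = 3/2·(4,-7) = (6.0000,-10.5000)
o1: d²=17 ≤ ρ²=40; F_rep = 37·(-1,-4)/17² = (-0.1280,-0.5121)
o2: d²=233 > ρ²=40 → inactive
o3: d²=485 > ρ²=40 → inactive
F = F_att + ΣF_rep = (5.8720,-11.0121)
p' = p + 1/8·F = (6.7340,-5.3765)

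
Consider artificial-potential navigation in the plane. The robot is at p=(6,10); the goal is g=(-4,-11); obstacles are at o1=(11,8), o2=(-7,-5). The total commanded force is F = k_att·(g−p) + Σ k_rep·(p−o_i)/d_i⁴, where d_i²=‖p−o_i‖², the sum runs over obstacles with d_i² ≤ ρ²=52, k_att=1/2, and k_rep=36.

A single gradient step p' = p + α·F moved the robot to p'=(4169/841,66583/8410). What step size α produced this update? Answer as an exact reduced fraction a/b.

α = 1/5

F_att = 1/2·(g−p) = 1/2·(-10,-21) = (-5.0000,-10.5000)
o1: d²=29 ≤ ρ²=52; F_rep = 36·(-5,2)/29² = (-0.2140,0.0856)
o2: d²=394 > ρ²=52 → inactive
F = F_att + ΣF_rep = (-5.2140,-10.4144)
Δp = p'−p = (-1.0428,-2.0829); α = Δx/Fx = (-877/841) / (-4385/841) = 1/5
check: Δy/Fy = (-17517/8410) / (-17517/1682) = 1/5 ✓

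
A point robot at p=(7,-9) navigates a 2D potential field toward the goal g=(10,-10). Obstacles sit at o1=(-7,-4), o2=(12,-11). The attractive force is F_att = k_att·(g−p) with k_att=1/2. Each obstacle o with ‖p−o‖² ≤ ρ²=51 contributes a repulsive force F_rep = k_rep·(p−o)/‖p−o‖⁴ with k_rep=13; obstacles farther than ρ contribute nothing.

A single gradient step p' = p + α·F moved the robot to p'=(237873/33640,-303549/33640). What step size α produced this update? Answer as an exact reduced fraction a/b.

α = 1/20

F_att = 1/2·(g−p) = 1/2·(3,-1) = (1.5000,-0.5000)
o1: d²=221 > ρ²=51 → inactive
o2: d²=29 ≤ ρ²=51; F_rep = 13·(-5,2)/29² = (-0.0773,0.0309)
F = F_att + ΣF_rep = (1.4227,-0.4691)
Δp = p'−p = (0.0711,-0.0235); α = Δx/Fx = (2393/33640) / (2393/1682) = 1/20
check: Δy/Fy = (-789/33640) / (-789/1682) = 1/20 ✓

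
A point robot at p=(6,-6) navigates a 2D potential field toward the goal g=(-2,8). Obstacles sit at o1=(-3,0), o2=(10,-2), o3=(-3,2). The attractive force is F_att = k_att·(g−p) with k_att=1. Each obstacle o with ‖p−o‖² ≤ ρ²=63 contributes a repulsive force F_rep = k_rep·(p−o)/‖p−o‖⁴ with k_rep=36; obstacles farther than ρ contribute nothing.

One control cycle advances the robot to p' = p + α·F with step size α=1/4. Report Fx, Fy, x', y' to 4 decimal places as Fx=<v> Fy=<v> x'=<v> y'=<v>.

F_att = 1·(g−p) = 1·(-8,14) = (-8.0000,14.0000)
o1: d²=117 > ρ²=63 → inactive
o2: d²=32 ≤ ρ²=63; F_rep = 36·(-4,-4)/32² = (-0.1406,-0.1406)
o3: d²=145 > ρ²=63 → inactive
F = F_att + ΣF_rep = (-8.1406,13.8594)
p' = p + 1/4·F = (3.9648,-2.5352)

Fx=-8.1406 Fy=13.8594 x'=3.9648 y'=-2.5352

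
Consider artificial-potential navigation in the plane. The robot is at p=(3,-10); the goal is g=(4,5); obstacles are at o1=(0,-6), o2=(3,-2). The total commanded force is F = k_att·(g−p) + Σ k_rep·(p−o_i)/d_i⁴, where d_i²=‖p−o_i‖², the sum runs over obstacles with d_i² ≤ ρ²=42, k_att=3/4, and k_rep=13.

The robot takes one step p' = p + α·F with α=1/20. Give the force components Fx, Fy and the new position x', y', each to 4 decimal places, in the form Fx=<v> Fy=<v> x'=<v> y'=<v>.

F_att = 3/4·(g−p) = 3/4·(1,15) = (0.7500,11.2500)
o1: d²=25 ≤ ρ²=42; F_rep = 13·(3,-4)/25² = (0.0624,-0.0832)
o2: d²=64 > ρ²=42 → inactive
F = F_att + ΣF_rep = (0.8124,11.1668)
p' = p + 1/20·F = (3.0406,-9.4417)

Fx=0.8124 Fy=11.1668 x'=3.0406 y'=-9.4417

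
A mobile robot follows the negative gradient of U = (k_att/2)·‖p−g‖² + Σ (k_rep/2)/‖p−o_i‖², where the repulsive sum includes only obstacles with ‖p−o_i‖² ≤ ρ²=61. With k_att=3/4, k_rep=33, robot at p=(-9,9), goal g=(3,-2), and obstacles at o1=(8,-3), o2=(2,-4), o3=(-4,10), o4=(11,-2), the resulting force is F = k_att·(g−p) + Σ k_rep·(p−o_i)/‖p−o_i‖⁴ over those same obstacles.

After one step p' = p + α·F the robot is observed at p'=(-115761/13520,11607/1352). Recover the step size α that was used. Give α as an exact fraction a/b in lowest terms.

α = 1/20

F_att = 3/4·(g−p) = 3/4·(12,-11) = (9.0000,-8.2500)
o1: d²=433 > ρ²=61 → inactive
o2: d²=290 > ρ²=61 → inactive
o3: d²=26 ≤ ρ²=61; F_rep = 33·(-5,-1)/26² = (-0.2441,-0.0488)
o4: d²=521 > ρ²=61 → inactive
F = F_att + ΣF_rep = (8.7559,-8.2988)
Δp = p'−p = (0.4378,-0.4149); α = Δx/Fx = (5919/13520) / (5919/676) = 1/20
check: Δy/Fy = (-561/1352) / (-2805/338) = 1/20 ✓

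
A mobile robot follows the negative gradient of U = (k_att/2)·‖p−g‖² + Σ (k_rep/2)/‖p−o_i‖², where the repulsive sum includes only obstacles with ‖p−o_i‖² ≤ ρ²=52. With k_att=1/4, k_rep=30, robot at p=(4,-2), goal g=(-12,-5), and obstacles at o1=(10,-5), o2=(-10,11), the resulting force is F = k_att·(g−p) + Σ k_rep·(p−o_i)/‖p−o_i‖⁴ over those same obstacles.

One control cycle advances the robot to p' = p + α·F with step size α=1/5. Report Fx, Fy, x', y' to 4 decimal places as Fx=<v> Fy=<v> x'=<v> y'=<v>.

F_att = 1/4·(g−p) = 1/4·(-16,-3) = (-4.0000,-0.7500)
o1: d²=45 ≤ ρ²=52; F_rep = 30·(-6,3)/45² = (-0.0889,0.0444)
o2: d²=365 > ρ²=52 → inactive
F = F_att + ΣF_rep = (-4.0889,-0.7056)
p' = p + 1/5·F = (3.1822,-2.1411)

Fx=-4.0889 Fy=-0.7056 x'=3.1822 y'=-2.1411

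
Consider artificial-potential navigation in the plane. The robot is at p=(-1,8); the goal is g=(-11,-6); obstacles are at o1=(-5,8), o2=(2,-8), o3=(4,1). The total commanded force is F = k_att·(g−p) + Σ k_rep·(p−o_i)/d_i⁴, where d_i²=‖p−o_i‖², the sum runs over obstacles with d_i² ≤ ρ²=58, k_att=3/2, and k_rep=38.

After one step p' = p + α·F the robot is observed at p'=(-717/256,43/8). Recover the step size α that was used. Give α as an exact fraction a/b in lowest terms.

α = 1/8

F_att = 3/2·(g−p) = 3/2·(-10,-14) = (-15.0000,-21.0000)
o1: d²=16 ≤ ρ²=58; F_rep = 38·(4,0)/16² = (0.5938,0.0000)
o2: d²=265 > ρ²=58 → inactive
o3: d²=74 > ρ²=58 → inactive
F = F_att + ΣF_rep = (-14.4062,-21.0000)
Δp = p'−p = (-1.8008,-2.6250); α = Δx/Fx = (-461/256) / (-461/32) = 1/8
check: Δy/Fy = (-21/8) / (-21) = 1/8 ✓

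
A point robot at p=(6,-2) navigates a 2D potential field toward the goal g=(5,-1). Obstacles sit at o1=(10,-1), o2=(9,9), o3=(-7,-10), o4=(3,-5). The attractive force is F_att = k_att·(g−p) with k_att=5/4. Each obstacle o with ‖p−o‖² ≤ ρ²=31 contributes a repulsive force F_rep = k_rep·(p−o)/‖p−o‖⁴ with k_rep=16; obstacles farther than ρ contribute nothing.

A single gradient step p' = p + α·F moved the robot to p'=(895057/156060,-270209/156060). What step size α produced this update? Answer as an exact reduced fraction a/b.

F_att = 5/4·(g−p) = 5/4·(-1,1) = (-1.2500,1.2500)
o1: d²=17 ≤ ρ²=31; F_rep = 16·(-4,-1)/17² = (-0.2215,-0.0554)
o2: d²=130 > ρ²=31 → inactive
o3: d²=233 > ρ²=31 → inactive
o4: d²=18 ≤ ρ²=31; F_rep = 16·(3,3)/18² = (0.1481,0.1481)
F = F_att + ΣF_rep = (-1.3233,1.3428)
Δp = p'−p = (-0.2647,0.2686); α = Δx/Fx = (-41303/156060) / (-41303/31212) = 1/5
check: Δy/Fy = (41911/156060) / (41911/31212) = 1/5 ✓

α = 1/5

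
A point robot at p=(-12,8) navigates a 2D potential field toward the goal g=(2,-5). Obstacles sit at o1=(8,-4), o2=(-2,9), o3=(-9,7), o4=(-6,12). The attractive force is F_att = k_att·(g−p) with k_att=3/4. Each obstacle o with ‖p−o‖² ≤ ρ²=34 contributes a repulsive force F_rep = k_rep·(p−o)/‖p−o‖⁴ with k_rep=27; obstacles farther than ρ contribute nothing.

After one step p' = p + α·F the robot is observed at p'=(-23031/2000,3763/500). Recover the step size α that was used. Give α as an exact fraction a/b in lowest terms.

F_att = 3/4·(g−p) = 3/4·(14,-13) = (10.5000,-9.7500)
o1: d²=544 > ρ²=34 → inactive
o2: d²=101 > ρ²=34 → inactive
o3: d²=10 ≤ ρ²=34; F_rep = 27·(-3,1)/10² = (-0.8100,0.2700)
o4: d²=52 > ρ²=34 → inactive
F = F_att + ΣF_rep = (9.6900,-9.4800)
Δp = p'−p = (0.4845,-0.4740); α = Δx/Fx = (969/2000) / (969/100) = 1/20
check: Δy/Fy = (-237/500) / (-237/25) = 1/20 ✓

α = 1/20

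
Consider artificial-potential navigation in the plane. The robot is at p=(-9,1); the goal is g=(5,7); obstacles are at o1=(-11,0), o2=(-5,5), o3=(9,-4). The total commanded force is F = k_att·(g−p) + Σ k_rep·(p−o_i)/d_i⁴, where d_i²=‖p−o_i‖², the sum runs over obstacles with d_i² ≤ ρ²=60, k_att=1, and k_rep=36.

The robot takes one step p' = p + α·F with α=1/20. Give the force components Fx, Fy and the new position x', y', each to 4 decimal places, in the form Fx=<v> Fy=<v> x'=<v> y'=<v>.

F_att = 1·(g−p) = 1·(14,6) = (14.0000,6.0000)
o1: d²=5 ≤ ρ²=60; F_rep = 36·(2,1)/5² = (2.8800,1.4400)
o2: d²=32 ≤ ρ²=60; F_rep = 36·(-4,-4)/32² = (-0.1406,-0.1406)
o3: d²=349 > ρ²=60 → inactive
F = F_att + ΣF_rep = (16.7394,7.2994)
p' = p + 1/20·F = (-8.1630,1.3650)

Fx=16.7394 Fy=7.2994 x'=-8.1630 y'=1.3650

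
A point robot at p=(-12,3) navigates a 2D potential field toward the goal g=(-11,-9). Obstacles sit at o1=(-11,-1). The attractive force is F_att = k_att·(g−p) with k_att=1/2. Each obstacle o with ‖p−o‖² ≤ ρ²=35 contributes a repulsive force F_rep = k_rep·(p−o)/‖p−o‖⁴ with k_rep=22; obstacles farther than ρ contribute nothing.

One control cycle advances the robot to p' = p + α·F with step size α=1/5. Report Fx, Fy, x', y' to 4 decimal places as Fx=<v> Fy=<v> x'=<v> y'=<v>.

Fx=0.4239 Fy=-5.6955 x'=-11.9152 y'=1.8609

F_att = 1/2·(g−p) = 1/2·(1,-12) = (0.5000,-6.0000)
o1: d²=17 ≤ ρ²=35; F_rep = 22·(-1,4)/17² = (-0.0761,0.3045)
F = F_att + ΣF_rep = (0.4239,-5.6955)
p' = p + 1/5·F = (-11.9152,1.8609)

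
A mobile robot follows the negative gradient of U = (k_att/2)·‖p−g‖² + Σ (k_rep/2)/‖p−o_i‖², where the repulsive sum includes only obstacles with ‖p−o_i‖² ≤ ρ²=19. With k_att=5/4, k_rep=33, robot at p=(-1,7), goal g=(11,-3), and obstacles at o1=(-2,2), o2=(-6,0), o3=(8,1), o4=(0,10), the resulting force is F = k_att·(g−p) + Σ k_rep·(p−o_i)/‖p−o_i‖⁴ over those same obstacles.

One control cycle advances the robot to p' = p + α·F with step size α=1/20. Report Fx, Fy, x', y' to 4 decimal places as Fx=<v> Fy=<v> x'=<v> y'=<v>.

Fx=14.6700 Fy=-13.4900 x'=-0.2665 y'=6.3255

F_att = 5/4·(g−p) = 5/4·(12,-10) = (15.0000,-12.5000)
o1: d²=26 > ρ²=19 → inactive
o2: d²=74 > ρ²=19 → inactive
o3: d²=117 > ρ²=19 → inactive
o4: d²=10 ≤ ρ²=19; F_rep = 33·(-1,-3)/10² = (-0.3300,-0.9900)
F = F_att + ΣF_rep = (14.6700,-13.4900)
p' = p + 1/20·F = (-0.2665,6.3255)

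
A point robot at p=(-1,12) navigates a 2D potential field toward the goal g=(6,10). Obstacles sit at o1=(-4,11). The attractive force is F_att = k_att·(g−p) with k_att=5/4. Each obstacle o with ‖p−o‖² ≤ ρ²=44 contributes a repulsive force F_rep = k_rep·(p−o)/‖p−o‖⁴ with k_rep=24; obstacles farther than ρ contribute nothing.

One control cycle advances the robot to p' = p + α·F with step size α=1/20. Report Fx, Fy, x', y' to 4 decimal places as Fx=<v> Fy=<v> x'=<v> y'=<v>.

F_att = 5/4·(g−p) = 5/4·(7,-2) = (8.7500,-2.5000)
o1: d²=10 ≤ ρ²=44; F_rep = 24·(3,1)/10² = (0.7200,0.2400)
F = F_att + ΣF_rep = (9.4700,-2.2600)
p' = p + 1/20·F = (-0.5265,11.8870)

Fx=9.4700 Fy=-2.2600 x'=-0.5265 y'=11.8870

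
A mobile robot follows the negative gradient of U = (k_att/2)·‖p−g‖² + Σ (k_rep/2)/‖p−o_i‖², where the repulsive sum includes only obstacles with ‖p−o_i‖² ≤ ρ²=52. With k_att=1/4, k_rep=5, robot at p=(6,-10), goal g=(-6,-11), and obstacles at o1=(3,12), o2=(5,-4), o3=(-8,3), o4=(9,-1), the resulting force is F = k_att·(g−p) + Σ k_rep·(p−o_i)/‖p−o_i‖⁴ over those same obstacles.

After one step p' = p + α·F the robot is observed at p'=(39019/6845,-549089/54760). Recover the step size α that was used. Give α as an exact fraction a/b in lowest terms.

F_att = 1/4·(g−p) = 1/4·(-12,-1) = (-3.0000,-0.2500)
o1: d²=493 > ρ²=52 → inactive
o2: d²=37 ≤ ρ²=52; F_rep = 5·(1,-6)/37² = (0.0037,-0.0219)
o3: d²=365 > ρ²=52 → inactive
o4: d²=90 > ρ²=52 → inactive
F = F_att + ΣF_rep = (-2.9963,-0.2719)
Δp = p'−p = (-0.2996,-0.0272); α = Δx/Fx = (-2051/6845) / (-4102/1369) = 1/10
check: Δy/Fy = (-1489/54760) / (-1489/5476) = 1/10 ✓

α = 1/10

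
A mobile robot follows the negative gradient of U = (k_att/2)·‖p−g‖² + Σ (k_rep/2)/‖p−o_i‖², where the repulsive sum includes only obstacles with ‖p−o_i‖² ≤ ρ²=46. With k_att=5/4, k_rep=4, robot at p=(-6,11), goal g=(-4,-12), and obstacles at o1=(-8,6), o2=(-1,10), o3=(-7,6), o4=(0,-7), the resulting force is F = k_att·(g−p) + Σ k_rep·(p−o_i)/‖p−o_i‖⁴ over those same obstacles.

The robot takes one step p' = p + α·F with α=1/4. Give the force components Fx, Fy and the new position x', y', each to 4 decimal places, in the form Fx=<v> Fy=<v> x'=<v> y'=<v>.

F_att = 5/4·(g−p) = 5/4·(2,-23) = (2.5000,-28.7500)
o1: d²=29 ≤ ρ²=46; F_rep = 4·(2,5)/29² = (0.0095,0.0238)
o2: d²=26 ≤ ρ²=46; F_rep = 4·(-5,1)/26² = (-0.0296,0.0059)
o3: d²=26 ≤ ρ²=46; F_rep = 4·(1,5)/26² = (0.0059,0.0296)
o4: d²=360 > ρ²=46 → inactive
F = F_att + ΣF_rep = (2.4858,-28.6907)
p' = p + 1/4·F = (-5.3785,3.8273)

Fx=2.4858 Fy=-28.6907 x'=-5.3785 y'=3.8273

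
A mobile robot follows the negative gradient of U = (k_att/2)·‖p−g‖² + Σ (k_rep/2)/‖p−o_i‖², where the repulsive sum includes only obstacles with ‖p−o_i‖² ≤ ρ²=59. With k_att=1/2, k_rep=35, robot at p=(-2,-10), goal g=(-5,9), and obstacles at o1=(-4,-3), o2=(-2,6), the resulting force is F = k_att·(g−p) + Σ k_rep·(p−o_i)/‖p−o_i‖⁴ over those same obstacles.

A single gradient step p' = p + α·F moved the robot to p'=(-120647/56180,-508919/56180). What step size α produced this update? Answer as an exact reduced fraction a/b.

α = 1/10

F_att = 1/2·(g−p) = 1/2·(-3,19) = (-1.5000,9.5000)
o1: d²=53 ≤ ρ²=59; F_rep = 35·(2,-7)/53² = (0.0249,-0.0872)
o2: d²=256 > ρ²=59 → inactive
F = F_att + ΣF_rep = (-1.4751,9.4128)
Δp = p'−p = (-0.1475,0.9413); α = Δx/Fx = (-8287/56180) / (-8287/5618) = 1/10
check: Δy/Fy = (52881/56180) / (52881/5618) = 1/10 ✓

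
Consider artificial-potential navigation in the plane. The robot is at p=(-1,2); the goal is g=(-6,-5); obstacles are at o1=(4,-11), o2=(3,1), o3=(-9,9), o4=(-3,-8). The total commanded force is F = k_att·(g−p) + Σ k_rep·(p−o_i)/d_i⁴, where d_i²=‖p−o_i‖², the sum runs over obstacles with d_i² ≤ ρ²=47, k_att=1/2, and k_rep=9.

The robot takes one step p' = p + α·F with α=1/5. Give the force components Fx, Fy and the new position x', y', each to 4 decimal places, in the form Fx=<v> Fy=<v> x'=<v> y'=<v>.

F_att = 1/2·(g−p) = 1/2·(-5,-7) = (-2.5000,-3.5000)
o1: d²=194 > ρ²=47 → inactive
o2: d²=17 ≤ ρ²=47; F_rep = 9·(-4,1)/17² = (-0.1246,0.0311)
o3: d²=113 > ρ²=47 → inactive
o4: d²=104 > ρ²=47 → inactive
F = F_att + ΣF_rep = (-2.6246,-3.4689)
p' = p + 1/5·F = (-1.5249,1.3062)

Fx=-2.6246 Fy=-3.4689 x'=-1.5249 y'=1.3062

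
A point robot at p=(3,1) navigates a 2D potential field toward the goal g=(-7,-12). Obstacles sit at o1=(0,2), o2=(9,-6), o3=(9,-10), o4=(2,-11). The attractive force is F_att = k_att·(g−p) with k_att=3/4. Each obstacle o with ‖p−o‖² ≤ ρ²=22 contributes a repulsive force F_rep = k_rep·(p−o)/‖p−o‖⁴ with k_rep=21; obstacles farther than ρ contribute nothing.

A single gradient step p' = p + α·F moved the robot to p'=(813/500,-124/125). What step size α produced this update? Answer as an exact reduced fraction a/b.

α = 1/5

F_att = 3/4·(g−p) = 3/4·(-10,-13) = (-7.5000,-9.7500)
o1: d²=10 ≤ ρ²=22; F_rep = 21·(3,-1)/10² = (0.6300,-0.2100)
o2: d²=85 > ρ²=22 → inactive
o3: d²=157 > ρ²=22 → inactive
o4: d²=145 > ρ²=22 → inactive
F = F_att + ΣF_rep = (-6.8700,-9.9600)
Δp = p'−p = (-1.3740,-1.9920); α = Δx/Fx = (-687/500) / (-687/100) = 1/5
check: Δy/Fy = (-249/125) / (-249/25) = 1/5 ✓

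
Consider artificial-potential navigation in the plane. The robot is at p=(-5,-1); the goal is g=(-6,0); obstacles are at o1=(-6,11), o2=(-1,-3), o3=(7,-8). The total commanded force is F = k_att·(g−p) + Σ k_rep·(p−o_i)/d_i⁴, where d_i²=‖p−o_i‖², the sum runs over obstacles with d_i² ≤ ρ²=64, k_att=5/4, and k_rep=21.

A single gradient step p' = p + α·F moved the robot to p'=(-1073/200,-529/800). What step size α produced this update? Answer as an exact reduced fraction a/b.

α = 1/4

F_att = 5/4·(g−p) = 5/4·(-1,1) = (-1.2500,1.2500)
o1: d²=145 > ρ²=64 → inactive
o2: d²=20 ≤ ρ²=64; F_rep = 21·(-4,2)/20² = (-0.2100,0.1050)
o3: d²=193 > ρ²=64 → inactive
F = F_att + ΣF_rep = (-1.4600,1.3550)
Δp = p'−p = (-0.3650,0.3387); α = Δx/Fx = (-73/200) / (-73/50) = 1/4
check: Δy/Fy = (271/800) / (271/200) = 1/4 ✓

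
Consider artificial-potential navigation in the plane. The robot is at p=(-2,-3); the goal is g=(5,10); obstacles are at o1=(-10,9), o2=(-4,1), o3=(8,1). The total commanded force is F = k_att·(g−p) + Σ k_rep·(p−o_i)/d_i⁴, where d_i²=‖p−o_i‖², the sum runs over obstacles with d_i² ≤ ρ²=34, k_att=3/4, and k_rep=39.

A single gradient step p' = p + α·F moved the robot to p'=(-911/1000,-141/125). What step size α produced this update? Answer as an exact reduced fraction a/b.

F_att = 3/4·(g−p) = 3/4·(7,13) = (5.2500,9.7500)
o1: d²=208 > ρ²=34 → inactive
o2: d²=20 ≤ ρ²=34; F_rep = 39·(2,-4)/20² = (0.1950,-0.3900)
o3: d²=116 > ρ²=34 → inactive
F = F_att + ΣF_rep = (5.4450,9.3600)
Δp = p'−p = (1.0890,1.8720); α = Δx/Fx = (1089/1000) / (1089/200) = 1/5
check: Δy/Fy = (234/125) / (234/25) = 1/5 ✓

α = 1/5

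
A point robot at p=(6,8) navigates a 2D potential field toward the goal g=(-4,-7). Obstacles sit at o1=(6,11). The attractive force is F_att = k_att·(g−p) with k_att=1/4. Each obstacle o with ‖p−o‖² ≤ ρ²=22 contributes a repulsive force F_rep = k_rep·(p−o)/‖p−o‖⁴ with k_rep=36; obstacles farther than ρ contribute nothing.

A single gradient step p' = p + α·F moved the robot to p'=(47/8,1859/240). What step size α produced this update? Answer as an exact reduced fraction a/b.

α = 1/20

F_att = 1/4·(g−p) = 1/4·(-10,-15) = (-2.5000,-3.7500)
o1: d²=9 ≤ ρ²=22; F_rep = 36·(0,-3)/9² = (0.0000,-1.3333)
F = F_att + ΣF_rep = (-2.5000,-5.0833)
Δp = p'−p = (-0.1250,-0.2542); α = Δx/Fx = (-1/8) / (-5/2) = 1/20
check: Δy/Fy = (-61/240) / (-61/12) = 1/20 ✓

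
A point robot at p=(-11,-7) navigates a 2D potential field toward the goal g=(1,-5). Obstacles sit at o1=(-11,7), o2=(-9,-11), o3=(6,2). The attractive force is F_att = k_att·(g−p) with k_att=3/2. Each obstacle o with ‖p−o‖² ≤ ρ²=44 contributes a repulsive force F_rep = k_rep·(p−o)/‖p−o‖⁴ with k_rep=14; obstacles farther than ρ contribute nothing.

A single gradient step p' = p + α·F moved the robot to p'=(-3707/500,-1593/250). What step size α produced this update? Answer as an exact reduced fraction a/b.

α = 1/5

F_att = 3/2·(g−p) = 3/2·(12,2) = (18.0000,3.0000)
o1: d²=196 > ρ²=44 → inactive
o2: d²=20 ≤ ρ²=44; F_rep = 14·(-2,4)/20² = (-0.0700,0.1400)
o3: d²=370 > ρ²=44 → inactive
F = F_att + ΣF_rep = (17.9300,3.1400)
Δp = p'−p = (3.5860,0.6280); α = Δx/Fx = (1793/500) / (1793/100) = 1/5
check: Δy/Fy = (157/250) / (157/50) = 1/5 ✓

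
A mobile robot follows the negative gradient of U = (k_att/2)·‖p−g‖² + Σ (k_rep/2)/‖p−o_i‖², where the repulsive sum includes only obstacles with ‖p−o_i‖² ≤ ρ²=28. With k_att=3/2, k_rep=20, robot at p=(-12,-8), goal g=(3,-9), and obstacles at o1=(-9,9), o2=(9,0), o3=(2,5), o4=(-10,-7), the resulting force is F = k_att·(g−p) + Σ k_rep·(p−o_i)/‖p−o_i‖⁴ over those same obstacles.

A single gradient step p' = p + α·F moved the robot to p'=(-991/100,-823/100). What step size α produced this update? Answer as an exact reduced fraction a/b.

α = 1/10

F_att = 3/2·(g−p) = 3/2·(15,-1) = (22.5000,-1.5000)
o1: d²=298 > ρ²=28 → inactive
o2: d²=505 > ρ²=28 → inactive
o3: d²=365 > ρ²=28 → inactive
o4: d²=5 ≤ ρ²=28; F_rep = 20·(-2,-1)/5² = (-1.6000,-0.8000)
F = F_att + ΣF_rep = (20.9000,-2.3000)
Δp = p'−p = (2.0900,-0.2300); α = Δx/Fx = (209/100) / (209/10) = 1/10
check: Δy/Fy = (-23/100) / (-23/10) = 1/10 ✓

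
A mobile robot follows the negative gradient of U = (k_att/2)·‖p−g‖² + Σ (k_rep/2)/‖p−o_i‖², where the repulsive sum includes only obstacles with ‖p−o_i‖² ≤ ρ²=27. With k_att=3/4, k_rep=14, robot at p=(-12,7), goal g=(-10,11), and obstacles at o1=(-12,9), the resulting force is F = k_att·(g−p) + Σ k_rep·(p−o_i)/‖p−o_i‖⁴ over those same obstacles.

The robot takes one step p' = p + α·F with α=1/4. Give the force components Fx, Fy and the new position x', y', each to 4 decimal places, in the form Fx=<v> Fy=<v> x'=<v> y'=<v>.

F_att = 3/4·(g−p) = 3/4·(2,4) = (1.5000,3.0000)
o1: d²=4 ≤ ρ²=27; F_rep = 14·(0,-2)/4² = (0.0000,-1.7500)
F = F_att + ΣF_rep = (1.5000,1.2500)
p' = p + 1/4·F = (-11.6250,7.3125)

Fx=1.5000 Fy=1.2500 x'=-11.6250 y'=7.3125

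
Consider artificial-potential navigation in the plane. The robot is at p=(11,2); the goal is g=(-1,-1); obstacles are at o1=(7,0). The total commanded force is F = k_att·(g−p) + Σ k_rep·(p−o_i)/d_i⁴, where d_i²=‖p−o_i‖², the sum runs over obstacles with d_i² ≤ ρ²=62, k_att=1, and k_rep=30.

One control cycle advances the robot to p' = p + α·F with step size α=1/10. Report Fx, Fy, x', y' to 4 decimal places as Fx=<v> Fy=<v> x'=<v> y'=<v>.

Fx=-11.7000 Fy=-2.8500 x'=9.8300 y'=1.7150

F_att = 1·(g−p) = 1·(-12,-3) = (-12.0000,-3.0000)
o1: d²=20 ≤ ρ²=62; F_rep = 30·(4,2)/20² = (0.3000,0.1500)
F = F_att + ΣF_rep = (-11.7000,-2.8500)
p' = p + 1/10·F = (9.8300,1.7150)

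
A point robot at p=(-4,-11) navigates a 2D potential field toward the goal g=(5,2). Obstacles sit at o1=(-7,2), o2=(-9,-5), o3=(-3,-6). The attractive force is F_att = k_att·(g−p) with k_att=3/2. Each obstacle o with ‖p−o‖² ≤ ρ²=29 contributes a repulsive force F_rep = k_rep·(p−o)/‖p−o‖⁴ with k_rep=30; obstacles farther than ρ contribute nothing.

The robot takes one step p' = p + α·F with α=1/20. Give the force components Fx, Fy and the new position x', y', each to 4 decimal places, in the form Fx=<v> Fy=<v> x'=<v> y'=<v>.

Fx=13.4556 Fy=19.2781 x'=-3.3272 y'=-10.0361

F_att = 3/2·(g−p) = 3/2·(9,13) = (13.5000,19.5000)
o1: d²=178 > ρ²=29 → inactive
o2: d²=61 > ρ²=29 → inactive
o3: d²=26 ≤ ρ²=29; F_rep = 30·(-1,-5)/26² = (-0.0444,-0.2219)
F = F_att + ΣF_rep = (13.4556,19.2781)
p' = p + 1/20·F = (-3.3272,-10.0361)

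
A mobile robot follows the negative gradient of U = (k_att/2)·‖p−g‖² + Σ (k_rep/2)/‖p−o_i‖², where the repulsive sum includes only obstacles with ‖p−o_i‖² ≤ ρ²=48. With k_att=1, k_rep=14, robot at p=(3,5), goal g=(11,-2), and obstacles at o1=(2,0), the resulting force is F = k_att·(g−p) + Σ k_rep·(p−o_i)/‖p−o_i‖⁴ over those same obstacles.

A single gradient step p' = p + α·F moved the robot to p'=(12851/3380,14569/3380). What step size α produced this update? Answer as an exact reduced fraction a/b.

F_att = 1·(g−p) = 1·(8,-7) = (8.0000,-7.0000)
o1: d²=26 ≤ ρ²=48; F_rep = 14·(1,5)/26² = (0.0207,0.1036)
F = F_att + ΣF_rep = (8.0207,-6.8964)
Δp = p'−p = (0.8021,-0.6896); α = Δx/Fx = (2711/3380) / (2711/338) = 1/10
check: Δy/Fy = (-2331/3380) / (-2331/338) = 1/10 ✓

α = 1/10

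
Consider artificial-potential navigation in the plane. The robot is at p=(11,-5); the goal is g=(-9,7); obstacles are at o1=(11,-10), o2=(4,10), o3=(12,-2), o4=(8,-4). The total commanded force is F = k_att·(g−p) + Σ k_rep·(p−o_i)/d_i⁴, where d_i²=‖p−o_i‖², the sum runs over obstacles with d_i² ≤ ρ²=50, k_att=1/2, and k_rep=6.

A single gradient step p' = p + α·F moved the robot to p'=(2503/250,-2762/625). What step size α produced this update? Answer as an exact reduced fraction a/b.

α = 1/10

F_att = 1/2·(g−p) = 1/2·(-20,12) = (-10.0000,6.0000)
o1: d²=25 ≤ ρ²=50; F_rep = 6·(0,5)/25² = (0.0000,0.0480)
o2: d²=274 > ρ²=50 → inactive
o3: d²=10 ≤ ρ²=50; F_rep = 6·(-1,-3)/10² = (-0.0600,-0.1800)
o4: d²=10 ≤ ρ²=50; F_rep = 6·(3,-1)/10² = (0.1800,-0.0600)
F = F_att + ΣF_rep = (-9.8800,5.8080)
Δp = p'−p = (-0.9880,0.5808); α = Δx/Fx = (-247/250) / (-247/25) = 1/10
check: Δy/Fy = (363/625) / (726/125) = 1/10 ✓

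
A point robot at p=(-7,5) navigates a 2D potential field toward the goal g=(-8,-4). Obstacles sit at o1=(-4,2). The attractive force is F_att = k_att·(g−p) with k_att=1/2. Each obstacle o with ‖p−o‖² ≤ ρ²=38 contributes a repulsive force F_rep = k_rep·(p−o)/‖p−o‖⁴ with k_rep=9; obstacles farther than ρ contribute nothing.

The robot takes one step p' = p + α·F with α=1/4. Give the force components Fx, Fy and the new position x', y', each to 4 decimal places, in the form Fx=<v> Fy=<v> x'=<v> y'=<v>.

Fx=-0.5833 Fy=-4.4167 x'=-7.1458 y'=3.8958

F_att = 1/2·(g−p) = 1/2·(-1,-9) = (-0.5000,-4.5000)
o1: d²=18 ≤ ρ²=38; F_rep = 9·(-3,3)/18² = (-0.0833,0.0833)
F = F_att + ΣF_rep = (-0.5833,-4.4167)
p' = p + 1/4·F = (-7.1458,3.8958)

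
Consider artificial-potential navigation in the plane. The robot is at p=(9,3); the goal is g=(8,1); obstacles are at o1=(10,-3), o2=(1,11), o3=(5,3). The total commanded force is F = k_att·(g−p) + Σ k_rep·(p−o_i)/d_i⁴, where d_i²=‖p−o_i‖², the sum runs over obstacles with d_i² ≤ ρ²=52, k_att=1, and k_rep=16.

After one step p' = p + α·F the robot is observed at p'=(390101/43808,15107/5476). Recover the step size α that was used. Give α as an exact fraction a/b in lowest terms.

F_att = 1·(g−p) = 1·(-1,-2) = (-1.0000,-2.0000)
o1: d²=37 ≤ ρ²=52; F_rep = 16·(-1,6)/37² = (-0.0117,0.0701)
o2: d²=128 > ρ²=52 → inactive
o3: d²=16 ≤ ρ²=52; F_rep = 16·(4,0)/16² = (0.2500,0.0000)
F = F_att + ΣF_rep = (-0.7617,-1.9299)
Δp = p'−p = (-0.0952,-0.2412); α = Δx/Fx = (-4171/43808) / (-4171/5476) = 1/8
check: Δy/Fy = (-1321/5476) / (-2642/1369) = 1/8 ✓

α = 1/8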